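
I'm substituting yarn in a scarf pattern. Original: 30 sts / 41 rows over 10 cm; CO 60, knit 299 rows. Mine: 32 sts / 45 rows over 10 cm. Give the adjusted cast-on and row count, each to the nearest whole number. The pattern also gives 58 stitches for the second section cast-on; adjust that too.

Cast on 64 stitches; work 328 rows; second section cast-on 62 stitches.

Stitches: 60 × 32/30 = 64.00 → 64.
Rows: 299 × 45/41 = 328.17 → 328.
second section cast-on: 58 × 32/30 = 61.87 → 62.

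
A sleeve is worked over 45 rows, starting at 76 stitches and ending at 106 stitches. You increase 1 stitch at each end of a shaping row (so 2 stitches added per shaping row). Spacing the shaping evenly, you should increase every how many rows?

Increase every 3rd row.

Stitches to add: |106 − 76| = 30.
Shaping rows needed: 30 / 2 = 15.
45 rows / 15 = every 3 rows.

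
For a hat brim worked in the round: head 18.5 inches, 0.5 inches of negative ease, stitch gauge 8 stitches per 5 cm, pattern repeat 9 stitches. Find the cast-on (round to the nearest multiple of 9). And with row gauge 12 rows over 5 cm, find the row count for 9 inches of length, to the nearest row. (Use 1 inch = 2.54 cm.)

Finished = 18.5 − 0.5 = 18 inches.
18 inches × 2.54 = 45.72 cm.
8/5 = 1.6 sts per cm; 45.72 × 1.6 = 73.15 sts.
Nearest multiple of 9 → 72.
9 inches = 22.86 cm; × 2.4 = 54.86 → 55 rows.

Cast on 72 stitches; work 55 rows.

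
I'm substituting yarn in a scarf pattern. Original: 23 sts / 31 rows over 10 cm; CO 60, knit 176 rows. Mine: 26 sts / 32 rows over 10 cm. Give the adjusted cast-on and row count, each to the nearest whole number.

Stitches: 60 × 26/23 = 67.83 → 68.
Rows: 176 × 32/31 = 181.68 → 182.

Cast on 68 stitches; work 182 rows.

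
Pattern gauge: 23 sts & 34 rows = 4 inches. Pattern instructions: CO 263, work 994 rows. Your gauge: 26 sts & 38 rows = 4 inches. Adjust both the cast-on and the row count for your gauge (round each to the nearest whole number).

Stitches: 263 × 26/23 = 297.30 → 297.
Rows: 994 × 38/34 = 1110.94 → 1111.

Cast on 297 stitches; work 1111 rows.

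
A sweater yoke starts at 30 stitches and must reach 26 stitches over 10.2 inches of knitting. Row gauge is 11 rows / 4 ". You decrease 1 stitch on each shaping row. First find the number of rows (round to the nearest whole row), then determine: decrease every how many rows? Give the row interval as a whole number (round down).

Rows = 10.2 × 2.75 = 28.0 → 28 rows.
Stitches to remove: 4 → 4 shaping rows (at 1 st each).
28 / 4 = 7.00 → every 7 rows.

Decrease every 7th row.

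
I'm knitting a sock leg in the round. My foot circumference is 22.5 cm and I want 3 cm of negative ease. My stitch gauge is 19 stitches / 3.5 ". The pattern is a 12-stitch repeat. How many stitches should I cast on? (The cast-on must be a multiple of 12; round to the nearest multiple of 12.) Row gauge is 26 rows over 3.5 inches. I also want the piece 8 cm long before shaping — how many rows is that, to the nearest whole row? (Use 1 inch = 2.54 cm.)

Cast on 36 stitches; work 23 rows.

Finished = 22.5 − 3 = 19.5 cm.
19.5 cm × 1/2.54 = 7.68 inches.
19/3.5 = 5.429 sts per in; 7.68 × 5.429 = 41.68 sts.
Nearest multiple of 12 → 36.
8 cm = 3.15 inches; × 7.429 = 23.40 → 23 rows.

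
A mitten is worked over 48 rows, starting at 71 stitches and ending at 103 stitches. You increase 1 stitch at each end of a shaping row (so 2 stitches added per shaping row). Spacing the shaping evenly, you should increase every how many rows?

Stitches to add: |103 − 71| = 32.
Shaping rows needed: 32 / 2 = 16.
48 rows / 16 = every 3 rows.

Increase every 3rd row.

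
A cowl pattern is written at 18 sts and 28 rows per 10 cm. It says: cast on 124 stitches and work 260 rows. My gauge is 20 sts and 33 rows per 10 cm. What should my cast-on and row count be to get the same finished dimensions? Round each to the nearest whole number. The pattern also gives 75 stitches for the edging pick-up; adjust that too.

Cast on 138 stitches; work 306 rows; edging pick-up 83 stitches.

Stitches: 124 × 20/18 = 137.78 → 138.
Rows: 260 × 33/28 = 306.43 → 306.
edging pick-up: 75 × 20/18 = 83.33 → 83.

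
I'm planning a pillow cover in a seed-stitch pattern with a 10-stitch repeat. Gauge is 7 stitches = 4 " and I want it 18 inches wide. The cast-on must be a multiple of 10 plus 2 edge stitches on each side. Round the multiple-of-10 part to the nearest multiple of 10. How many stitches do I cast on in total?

34 stitches.

7 / 4 = 1.75 sts per inch.
18 × 1.75 = 31.50 sts.
Less 4 edge sts → 27.50 for the repeat.
Nearest multiple of 10: 30.
Add back 4 edge sts → 34.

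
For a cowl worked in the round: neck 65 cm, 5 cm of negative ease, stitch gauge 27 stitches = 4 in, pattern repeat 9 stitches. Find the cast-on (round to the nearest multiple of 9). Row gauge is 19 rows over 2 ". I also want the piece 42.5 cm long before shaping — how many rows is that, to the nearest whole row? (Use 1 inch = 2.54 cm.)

Cast on 162 stitches; work 159 rows.

Finished = 65 − 5 = 60 cm.
60 cm × 1/2.54 = 23.62 inches.
27/4 = 6.75 sts per in; 23.62 × 6.75 = 159.45 sts.
Nearest multiple of 9 → 162.
42.5 cm = 16.73 inches; × 9.5 = 158.96 → 159 rows.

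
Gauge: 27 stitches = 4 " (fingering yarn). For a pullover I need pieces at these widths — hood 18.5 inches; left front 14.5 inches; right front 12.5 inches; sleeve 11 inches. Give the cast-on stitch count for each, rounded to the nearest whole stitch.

Rate = 27/4 = 6.75 sts per in.
hood: 18.5 × 6.75 = 124.88 → 125.
left front: 14.5 × 6.75 = 97.88 → 98.
right front: 12.5 × 6.75 = 84.38 → 84.
sleeve: 11 × 6.75 = 74.25 → 74.

hood 125; left front 98; right front 84; sleeve 74.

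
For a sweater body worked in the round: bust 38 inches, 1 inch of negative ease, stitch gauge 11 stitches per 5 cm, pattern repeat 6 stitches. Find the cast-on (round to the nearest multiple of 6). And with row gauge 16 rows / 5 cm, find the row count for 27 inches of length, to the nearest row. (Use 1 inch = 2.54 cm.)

Cast on 204 stitches; work 219 rows.

Finished = 38 − 1 = 37 inches.
37 inches × 2.54 = 93.98 cm.
11/5 = 2.2 sts per cm; 93.98 × 2.2 = 206.76 sts.
Nearest multiple of 6 → 204.
27 inches = 68.58 cm; × 3.2 = 219.46 → 219 rows.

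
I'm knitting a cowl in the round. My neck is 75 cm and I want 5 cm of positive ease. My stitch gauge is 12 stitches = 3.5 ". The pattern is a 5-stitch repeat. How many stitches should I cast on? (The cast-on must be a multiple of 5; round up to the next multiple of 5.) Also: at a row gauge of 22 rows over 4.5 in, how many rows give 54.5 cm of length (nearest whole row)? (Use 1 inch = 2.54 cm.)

Cast on 110 stitches; work 105 rows.

Finished = 75 + 5 = 80 cm.
80 cm × 1/2.54 = 31.50 inches.
12/3.5 = 3.429 sts per in; 31.50 × 3.429 = 107.99 sts.
Next multiple of 5 → 110.
54.5 cm = 21.46 inches; × 4.889 = 104.90 → 105 rows.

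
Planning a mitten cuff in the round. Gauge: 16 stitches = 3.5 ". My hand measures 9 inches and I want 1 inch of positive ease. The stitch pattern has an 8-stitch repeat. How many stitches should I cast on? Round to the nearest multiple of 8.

48 stitches.

Finished = 9 + 1 = 10 inches.
16 / 3.5 = 4.571 sts/in.
10 × 4.571 = 45.71 sts.
Nearest multiple of 8: 48.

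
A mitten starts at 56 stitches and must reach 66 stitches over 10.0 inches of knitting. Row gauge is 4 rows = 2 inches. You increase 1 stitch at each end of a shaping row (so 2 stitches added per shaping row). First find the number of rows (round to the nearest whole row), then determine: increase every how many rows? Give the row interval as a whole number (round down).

Rows = 10.0 × 2 = 20.0 → 20 rows.
Stitches to add: 10 → 5 shaping rows (at 2 st each).
20 / 5 = 4.00 → every 4 rows.

Increase every 4th row.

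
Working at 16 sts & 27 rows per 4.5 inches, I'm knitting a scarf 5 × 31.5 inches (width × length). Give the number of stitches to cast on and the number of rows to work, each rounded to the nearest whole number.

Stitch gauge = 16/4.5 = 3.556 sts/in; 5 × 3.556 = 17.78 → 18 sts.
Row gauge = 27/4.5 = 6 rows/in; 31.5 × 6 = 189.00 → 189 rows.

Cast on 18 stitches and work 189 rows.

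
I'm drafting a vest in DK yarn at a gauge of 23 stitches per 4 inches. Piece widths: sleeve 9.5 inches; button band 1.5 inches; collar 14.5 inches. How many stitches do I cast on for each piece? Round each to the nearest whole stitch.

sleeve 55; button band 9; collar 83.

Rate = 23/4 = 5.75 sts per in.
sleeve: 9.5 × 5.75 = 54.62 → 55.
button band: 1.5 × 5.75 = 8.62 → 9.
collar: 14.5 × 5.75 = 83.38 → 83.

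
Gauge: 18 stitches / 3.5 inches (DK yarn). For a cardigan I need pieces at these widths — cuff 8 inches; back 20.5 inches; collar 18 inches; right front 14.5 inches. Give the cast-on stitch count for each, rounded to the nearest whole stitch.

Rate = 18/3.5 = 5.143 sts per in.
cuff: 8 × 5.143 = 41.14 → 41.
back: 20.5 × 5.143 = 105.43 → 105.
collar: 18 × 5.143 = 92.57 → 93.
right front: 14.5 × 5.143 = 74.57 → 75.

cuff 41; back 105; collar 93; right front 75.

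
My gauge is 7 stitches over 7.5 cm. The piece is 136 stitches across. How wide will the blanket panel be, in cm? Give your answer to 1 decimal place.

7 stitches / 7.5 cm = 0.933 stitches per cm.
136 / 0.933 = 145.71 cm.

145.7 cm.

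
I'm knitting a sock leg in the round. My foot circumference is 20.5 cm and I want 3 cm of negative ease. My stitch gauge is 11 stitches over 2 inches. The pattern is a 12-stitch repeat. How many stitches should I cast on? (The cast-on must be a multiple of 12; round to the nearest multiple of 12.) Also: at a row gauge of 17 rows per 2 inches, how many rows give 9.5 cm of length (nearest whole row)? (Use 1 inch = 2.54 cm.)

Cast on 36 stitches; work 32 rows.

Finished = 20.5 − 3 = 17.5 cm.
17.5 cm × 1/2.54 = 6.89 inches.
11/2 = 5.5 sts per in; 6.89 × 5.5 = 37.89 sts.
Nearest multiple of 12 → 36.
9.5 cm = 3.74 inches; × 8.5 = 31.79 → 32 rows.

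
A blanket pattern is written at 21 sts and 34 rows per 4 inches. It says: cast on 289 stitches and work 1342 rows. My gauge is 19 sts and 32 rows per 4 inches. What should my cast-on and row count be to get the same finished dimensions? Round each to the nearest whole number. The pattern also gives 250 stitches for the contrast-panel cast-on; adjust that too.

Cast on 261 stitches; work 1263 rows; contrast-panel cast-on 226 stitches.

Stitches: 289 × 19/21 = 261.48 → 261.
Rows: 1342 × 32/34 = 1263.06 → 1263.
contrast-panel cast-on: 250 × 19/21 = 226.19 → 226.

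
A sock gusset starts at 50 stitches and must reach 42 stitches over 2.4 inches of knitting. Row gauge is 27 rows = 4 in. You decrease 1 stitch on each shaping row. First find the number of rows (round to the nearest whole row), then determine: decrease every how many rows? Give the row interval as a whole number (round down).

Decrease every 2nd row.

Rows = 2.4 × 6.75 = 16.2 → 16 rows.
Stitches to remove: 8 → 8 shaping rows (at 1 st each).
16 / 8 = 2.00 → every 2 rows.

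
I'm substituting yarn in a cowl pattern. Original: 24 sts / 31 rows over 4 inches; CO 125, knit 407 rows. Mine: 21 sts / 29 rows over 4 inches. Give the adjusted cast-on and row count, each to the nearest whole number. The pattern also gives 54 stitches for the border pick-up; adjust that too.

Cast on 109 stitches; work 381 rows; border pick-up 47 stitches.

Stitches: 125 × 21/24 = 109.38 → 109.
Rows: 407 × 29/31 = 380.74 → 381.
border pick-up: 54 × 21/24 = 47.25 → 47.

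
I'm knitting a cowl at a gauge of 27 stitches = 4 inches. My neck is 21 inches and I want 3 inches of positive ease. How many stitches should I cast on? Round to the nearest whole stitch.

CO 162 sts.

Finished = 21 + 3 = 24 in.
27 / 4 = 6.75 sts per inch.
24.00 × 6.75 = 162.00 sts.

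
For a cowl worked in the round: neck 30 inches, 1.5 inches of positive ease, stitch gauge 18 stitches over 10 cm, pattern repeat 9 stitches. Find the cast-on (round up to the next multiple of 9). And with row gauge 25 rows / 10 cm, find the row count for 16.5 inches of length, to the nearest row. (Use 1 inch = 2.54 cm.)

Finished = 30 + 1.5 = 31.5 inches.
31.5 inches × 2.54 = 80.01 cm.
18/10 = 1.8 sts per cm; 80.01 × 1.8 = 144.02 sts.
Next multiple of 9 → 153.
16.5 inches = 41.91 cm; × 2.5 = 104.78 → 105 rows.

Cast on 153 stitches; work 105 rows.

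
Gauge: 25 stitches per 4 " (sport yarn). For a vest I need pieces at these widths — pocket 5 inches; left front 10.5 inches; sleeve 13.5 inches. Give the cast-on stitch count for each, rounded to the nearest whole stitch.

Rate = 25/4 = 6.25 sts per in.
pocket: 5 × 6.25 = 31.25 → 31.
left front: 10.5 × 6.25 = 65.62 → 66.
sleeve: 13.5 × 6.25 = 84.38 → 84.

pocket 31; left front 66; sleeve 84.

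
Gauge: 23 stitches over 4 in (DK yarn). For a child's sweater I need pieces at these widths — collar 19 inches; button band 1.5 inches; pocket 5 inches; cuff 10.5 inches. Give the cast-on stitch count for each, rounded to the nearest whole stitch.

Rate = 23/4 = 5.75 sts per in.
collar: 19 × 5.75 = 109.25 → 109.
button band: 1.5 × 5.75 = 8.62 → 9.
pocket: 5 × 5.75 = 28.75 → 29.
cuff: 10.5 × 5.75 = 60.38 → 60.

collar 109; button band 9; pocket 29; cuff 60.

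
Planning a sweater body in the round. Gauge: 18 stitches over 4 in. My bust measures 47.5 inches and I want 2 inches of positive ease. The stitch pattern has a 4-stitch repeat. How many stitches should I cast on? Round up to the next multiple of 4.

CO 224 sts.

Finished = 47.5 + 2 = 49.5 inches.
18 / 4 = 4.5 sts/in.
49.5 × 4.5 = 222.75 sts.
Next multiple of 4: 224.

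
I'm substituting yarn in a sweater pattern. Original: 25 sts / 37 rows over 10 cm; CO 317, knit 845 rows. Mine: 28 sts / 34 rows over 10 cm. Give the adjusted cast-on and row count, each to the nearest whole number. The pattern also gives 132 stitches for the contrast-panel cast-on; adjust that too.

Cast on 355 stitches; work 776 rows; contrast-panel cast-on 148 stitches.

Stitches: 317 × 28/25 = 355.04 → 355.
Rows: 845 × 34/37 = 776.49 → 776.
contrast-panel cast-on: 132 × 28/25 = 147.84 → 148.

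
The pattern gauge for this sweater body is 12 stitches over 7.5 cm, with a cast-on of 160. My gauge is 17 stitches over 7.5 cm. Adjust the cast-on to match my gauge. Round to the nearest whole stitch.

CO 227 sts.

Scale factor = 17 / 12 = 1.417.
160 × 17 / 12 = 226.67 sts.
→ 227 sts.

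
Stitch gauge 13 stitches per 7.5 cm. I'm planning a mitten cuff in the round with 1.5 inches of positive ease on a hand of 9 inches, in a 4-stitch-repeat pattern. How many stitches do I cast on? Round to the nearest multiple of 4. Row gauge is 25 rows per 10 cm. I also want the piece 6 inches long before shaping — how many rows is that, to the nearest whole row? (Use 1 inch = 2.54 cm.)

Cast on 48 stitches; work 38 rows.

Finished = 9 + 1.5 = 10.5 inches.
10.5 inches × 2.54 = 26.67 cm.
13/7.5 = 1.733 sts per cm; 26.67 × 1.733 = 46.23 sts.
Nearest multiple of 4 → 48.
6 inches = 15.24 cm; × 2.5 = 38.10 → 38 rows.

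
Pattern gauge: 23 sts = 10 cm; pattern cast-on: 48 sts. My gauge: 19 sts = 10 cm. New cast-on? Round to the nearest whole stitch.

Scale factor = 19 / 23 = 0.826.
48 × 19 / 23 = 39.65 sts.
→ 40 sts.

40 stitches.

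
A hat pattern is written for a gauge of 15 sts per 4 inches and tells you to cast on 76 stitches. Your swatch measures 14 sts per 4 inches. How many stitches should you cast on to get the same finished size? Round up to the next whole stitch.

71 stitches.

Scale factor = 14 / 15 = 0.933.
76 × 14 / 15 = 70.93 sts.
→ 71 sts.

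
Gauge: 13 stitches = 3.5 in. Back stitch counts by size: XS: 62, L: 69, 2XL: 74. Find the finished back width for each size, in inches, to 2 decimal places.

XS 16.69 inches; L 18.58 inches; 2XL 19.92 inches.

13/3.5 = 3.714 sts per in.
XS: 62 / 3.714 = 16.692 → 16.69 in.
L: 69 / 3.714 = 18.577 → 18.58 in.
2XL: 74 / 3.714 = 19.923 → 19.92 in.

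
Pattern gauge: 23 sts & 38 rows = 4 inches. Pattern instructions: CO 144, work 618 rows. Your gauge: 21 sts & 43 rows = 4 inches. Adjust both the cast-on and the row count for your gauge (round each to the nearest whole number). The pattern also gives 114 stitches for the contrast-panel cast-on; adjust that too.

Stitches: 144 × 21/23 = 131.48 → 131.
Rows: 618 × 43/38 = 699.32 → 699.
contrast-panel cast-on: 114 × 21/23 = 104.09 → 104.

Cast on 131 stitches; work 699 rows; contrast-panel cast-on 104 stitches.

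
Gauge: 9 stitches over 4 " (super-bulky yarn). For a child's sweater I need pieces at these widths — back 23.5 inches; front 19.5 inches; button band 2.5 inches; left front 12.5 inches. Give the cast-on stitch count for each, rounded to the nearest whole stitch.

back 53; front 44; button band 6; left front 28.

Rate = 9/4 = 2.25 sts per in.
back: 23.5 × 2.25 = 52.88 → 53.
front: 19.5 × 2.25 = 43.88 → 44.
button band: 2.5 × 2.25 = 5.62 → 6.
left front: 12.5 × 2.25 = 28.12 → 28.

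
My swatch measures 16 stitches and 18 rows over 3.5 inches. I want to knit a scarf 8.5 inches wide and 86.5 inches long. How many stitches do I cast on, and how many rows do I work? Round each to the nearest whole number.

Stitch gauge = 16/3.5 = 4.571 sts/in; 8.5 × 4.571 = 38.86 → 39 sts.
Row gauge = 18/3.5 = 5.143 rows/in; 86.5 × 5.143 = 444.86 → 445 rows.

Cast on 39 stitches and work 445 rows.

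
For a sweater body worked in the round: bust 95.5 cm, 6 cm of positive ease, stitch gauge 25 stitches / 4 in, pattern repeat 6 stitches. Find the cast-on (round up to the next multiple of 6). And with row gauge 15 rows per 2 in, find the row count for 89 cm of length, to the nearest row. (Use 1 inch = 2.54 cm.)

Cast on 252 stitches; work 263 rows.

Finished = 95.5 + 6 = 101.5 cm.
101.5 cm × 1/2.54 = 39.96 inches.
25/4 = 6.25 sts per in; 39.96 × 6.25 = 249.75 sts.
Next multiple of 6 → 252.
89 cm = 35.04 inches; × 7.5 = 262.80 → 263 rows.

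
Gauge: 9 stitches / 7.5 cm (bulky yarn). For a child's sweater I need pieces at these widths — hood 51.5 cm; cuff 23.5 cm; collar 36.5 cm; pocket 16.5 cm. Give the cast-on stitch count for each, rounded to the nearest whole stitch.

Rate = 9/7.5 = 1.2 sts per cm.
hood: 51.5 × 1.2 = 61.80 → 62.
cuff: 23.5 × 1.2 = 28.20 → 28.
collar: 36.5 × 1.2 = 43.80 → 44.
pocket: 16.5 × 1.2 = 19.80 → 20.

hood 62; cuff 28; collar 44; pocket 20.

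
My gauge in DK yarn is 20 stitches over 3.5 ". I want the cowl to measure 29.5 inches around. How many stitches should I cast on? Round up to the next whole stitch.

169 stitches.

20 stitches / 3.5 in = 5.714 stitches per inch.
29.5 × 5.714 = 168.57 stitches.
Round up → 169.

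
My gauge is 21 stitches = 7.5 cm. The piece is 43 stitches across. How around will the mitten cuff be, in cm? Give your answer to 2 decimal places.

15.36 cm.

21 stitches / 7.5 cm = 2.8 stitches per cm.
43 / 2.8 = 15.357 cm.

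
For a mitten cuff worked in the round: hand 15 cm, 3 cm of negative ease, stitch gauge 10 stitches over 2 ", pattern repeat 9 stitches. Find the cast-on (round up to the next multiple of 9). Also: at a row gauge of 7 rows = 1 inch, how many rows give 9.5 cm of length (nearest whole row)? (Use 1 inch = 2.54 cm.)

Finished = 15 − 3 = 12 cm.
12 cm × 1/2.54 = 4.72 inches.
10/2 = 5 sts per in; 4.72 × 5 = 23.62 sts.
Next multiple of 9 → 27.
9.5 cm = 3.74 inches; × 7 = 26.18 → 26 rows.

Cast on 27 stitches; work 26 rows.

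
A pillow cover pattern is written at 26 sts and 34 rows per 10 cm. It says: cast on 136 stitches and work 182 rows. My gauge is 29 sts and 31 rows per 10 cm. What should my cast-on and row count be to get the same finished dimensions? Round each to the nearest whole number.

Stitches: 136 × 29/26 = 151.69 → 152.
Rows: 182 × 31/34 = 165.94 → 166.

Cast on 152 stitches; work 166 rows.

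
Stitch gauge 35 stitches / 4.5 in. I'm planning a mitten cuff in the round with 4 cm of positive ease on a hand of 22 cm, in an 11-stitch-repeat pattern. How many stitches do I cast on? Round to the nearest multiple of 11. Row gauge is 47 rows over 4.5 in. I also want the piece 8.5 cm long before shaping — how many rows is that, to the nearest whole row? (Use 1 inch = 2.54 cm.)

Cast on 77 stitches; work 35 rows.

Finished = 22 + 4 = 26 cm.
26 cm × 1/2.54 = 10.24 inches.
35/4.5 = 7.778 sts per in; 10.24 × 7.778 = 79.62 sts.
Nearest multiple of 11 → 77.
8.5 cm = 3.35 inches; × 10.444 = 34.95 → 35 rows.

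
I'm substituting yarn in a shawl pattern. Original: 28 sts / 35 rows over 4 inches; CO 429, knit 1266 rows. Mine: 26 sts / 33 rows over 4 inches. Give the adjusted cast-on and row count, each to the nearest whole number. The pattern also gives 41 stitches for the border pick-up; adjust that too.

Stitches: 429 × 26/28 = 398.36 → 398.
Rows: 1266 × 33/35 = 1193.66 → 1194.
border pick-up: 41 × 26/28 = 38.07 → 38.

Cast on 398 stitches; work 1194 rows; border pick-up 38 stitches.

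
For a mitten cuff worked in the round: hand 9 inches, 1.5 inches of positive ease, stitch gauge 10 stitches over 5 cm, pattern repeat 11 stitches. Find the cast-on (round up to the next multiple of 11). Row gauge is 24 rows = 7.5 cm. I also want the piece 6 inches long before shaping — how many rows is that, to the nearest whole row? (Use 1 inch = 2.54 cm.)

Cast on 55 stitches; work 49 rows.

Finished = 9 + 1.5 = 10.5 inches.
10.5 inches × 2.54 = 26.67 cm.
10/5 = 2 sts per cm; 26.67 × 2 = 53.34 sts.
Next multiple of 11 → 55.
6 inches = 15.24 cm; × 3.2 = 48.77 → 49 rows.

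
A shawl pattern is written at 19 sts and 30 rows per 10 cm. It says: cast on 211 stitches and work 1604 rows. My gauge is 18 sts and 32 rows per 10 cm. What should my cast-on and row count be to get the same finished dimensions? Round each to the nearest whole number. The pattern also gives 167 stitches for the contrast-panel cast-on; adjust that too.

Cast on 200 stitches; work 1711 rows; contrast-panel cast-on 158 stitches.

Stitches: 211 × 18/19 = 199.89 → 200.
Rows: 1604 × 32/30 = 1710.93 → 1711.
contrast-panel cast-on: 167 × 18/19 = 158.21 → 158.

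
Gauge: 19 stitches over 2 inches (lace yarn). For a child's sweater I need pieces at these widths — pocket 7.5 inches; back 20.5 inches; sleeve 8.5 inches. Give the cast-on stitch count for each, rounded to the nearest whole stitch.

pocket 71; back 195; sleeve 81.

Rate = 19/2 = 9.5 sts per in.
pocket: 7.5 × 9.5 = 71.25 → 71.
back: 20.5 × 9.5 = 194.75 → 195.
sleeve: 8.5 × 9.5 = 80.75 → 81.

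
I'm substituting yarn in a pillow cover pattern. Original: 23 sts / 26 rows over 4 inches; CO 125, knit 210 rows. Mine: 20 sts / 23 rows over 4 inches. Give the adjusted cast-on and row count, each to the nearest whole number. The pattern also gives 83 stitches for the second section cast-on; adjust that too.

Stitches: 125 × 20/23 = 108.70 → 109.
Rows: 210 × 23/26 = 185.77 → 186.
second section cast-on: 83 × 20/23 = 72.17 → 72.

Cast on 109 stitches; work 186 rows; second section cast-on 72 stitches.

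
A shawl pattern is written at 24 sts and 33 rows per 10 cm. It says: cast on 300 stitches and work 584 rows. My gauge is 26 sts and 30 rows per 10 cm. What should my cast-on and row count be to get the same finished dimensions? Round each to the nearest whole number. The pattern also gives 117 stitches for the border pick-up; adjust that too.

Cast on 325 stitches; work 531 rows; border pick-up 127 stitches.

Stitches: 300 × 26/24 = 325.00 → 325.
Rows: 584 × 30/33 = 530.91 → 531.
border pick-up: 117 × 26/24 = 126.75 → 127.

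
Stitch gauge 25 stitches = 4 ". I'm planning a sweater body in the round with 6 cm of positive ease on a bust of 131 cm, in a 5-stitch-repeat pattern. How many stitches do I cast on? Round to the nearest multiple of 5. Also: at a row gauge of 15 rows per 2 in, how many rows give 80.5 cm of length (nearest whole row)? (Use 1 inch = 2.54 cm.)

Finished = 131 + 6 = 137 cm.
137 cm × 1/2.54 = 53.94 inches.
25/4 = 6.25 sts per in; 53.94 × 6.25 = 337.11 sts.
Nearest multiple of 5 → 335.
80.5 cm = 31.69 inches; × 7.5 = 237.70 → 238 rows.

Cast on 335 stitches; work 238 rows.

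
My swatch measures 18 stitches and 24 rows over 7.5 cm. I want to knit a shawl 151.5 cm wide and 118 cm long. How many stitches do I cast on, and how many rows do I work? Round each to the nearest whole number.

Cast on 364 stitches and work 378 rows.

Stitch gauge = 18/7.5 = 2.4 sts/cm; 151.5 × 2.4 = 363.60 → 364 sts.
Row gauge = 24/7.5 = 3.2 rows/cm; 118 × 3.2 = 377.60 → 378 rows.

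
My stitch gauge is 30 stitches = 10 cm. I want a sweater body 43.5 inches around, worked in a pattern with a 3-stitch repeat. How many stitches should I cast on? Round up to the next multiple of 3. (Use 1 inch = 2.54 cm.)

Cast on 333 stitches.

43.5 in = 43.5 × 2.54 = 110.49 cm.
30 / 10 = 3 sts/cm.
110.49 × 3 = 331.47 sts.
→ 333.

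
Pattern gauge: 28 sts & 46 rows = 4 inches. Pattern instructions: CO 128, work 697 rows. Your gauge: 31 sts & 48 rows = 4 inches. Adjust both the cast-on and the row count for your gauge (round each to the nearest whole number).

Cast on 142 stitches; work 727 rows.

Stitches: 128 × 31/28 = 141.71 → 142.
Rows: 697 × 48/46 = 727.30 → 727.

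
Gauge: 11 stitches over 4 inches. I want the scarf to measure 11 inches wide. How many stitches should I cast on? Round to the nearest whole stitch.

11 stitches / 4 in = 2.75 stitches per inch.
11 × 2.75 = 30.25 stitches.
Round to nearest → 30.

Cast on 30 stitches.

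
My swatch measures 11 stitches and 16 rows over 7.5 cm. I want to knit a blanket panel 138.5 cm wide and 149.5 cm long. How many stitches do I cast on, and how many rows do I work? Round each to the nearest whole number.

Stitch gauge = 11/7.5 = 1.467 sts/cm; 138.5 × 1.467 = 203.13 → 203 sts.
Row gauge = 16/7.5 = 2.133 rows/cm; 149.5 × 2.133 = 318.93 → 319 rows.

Cast on 203 stitches and work 319 rows.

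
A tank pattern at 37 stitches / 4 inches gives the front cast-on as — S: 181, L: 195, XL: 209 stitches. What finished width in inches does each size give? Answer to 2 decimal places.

S 19.57 inches; L 21.08 inches; XL 22.59 inches.

37/4 = 9.25 sts per in.
S: 181 / 9.25 = 19.568 → 19.57 in.
L: 195 / 9.25 = 21.081 → 21.08 in.
XL: 209 / 9.25 = 22.595 → 22.59 in.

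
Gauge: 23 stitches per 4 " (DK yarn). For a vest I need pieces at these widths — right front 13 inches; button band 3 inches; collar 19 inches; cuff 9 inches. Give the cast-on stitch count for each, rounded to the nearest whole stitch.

right front 75; button band 17; collar 109; cuff 52.

Rate = 23/4 = 5.75 sts per in.
right front: 13 × 5.75 = 74.75 → 75.
button band: 3 × 5.75 = 17.25 → 17.
collar: 19 × 5.75 = 109.25 → 109.
cuff: 9 × 5.75 = 51.75 → 52.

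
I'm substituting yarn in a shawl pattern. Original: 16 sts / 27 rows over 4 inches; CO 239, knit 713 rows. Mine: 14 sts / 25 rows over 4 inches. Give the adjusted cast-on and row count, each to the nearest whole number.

Stitches: 239 × 14/16 = 209.12 → 209.
Rows: 713 × 25/27 = 660.19 → 660.

Cast on 209 stitches; work 660 rows.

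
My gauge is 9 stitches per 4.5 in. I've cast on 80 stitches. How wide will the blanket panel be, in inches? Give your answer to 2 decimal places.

9 stitches / 4.5 inch = 2 stitches per inch.
80 / 2 = 40.000 inches.

40.00 inches.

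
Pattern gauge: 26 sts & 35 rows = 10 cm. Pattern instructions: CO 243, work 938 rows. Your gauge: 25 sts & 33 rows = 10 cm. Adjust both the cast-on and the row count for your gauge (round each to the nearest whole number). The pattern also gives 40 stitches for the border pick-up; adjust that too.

Cast on 234 stitches; work 884 rows; border pick-up 38 stitches.

Stitches: 243 × 25/26 = 233.65 → 234.
Rows: 938 × 33/35 = 884.40 → 884.
border pick-up: 40 × 25/26 = 38.46 → 38.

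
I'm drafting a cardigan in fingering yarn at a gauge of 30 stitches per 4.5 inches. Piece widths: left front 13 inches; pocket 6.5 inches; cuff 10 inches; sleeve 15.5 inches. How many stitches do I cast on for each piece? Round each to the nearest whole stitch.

left front 87; pocket 43; cuff 67; sleeve 103.

Rate = 30/4.5 = 6.667 sts per in.
left front: 13 × 6.667 = 86.67 → 87.
pocket: 6.5 × 6.667 = 43.33 → 43.
cuff: 10 × 6.667 = 66.67 → 67.
sleeve: 15.5 × 6.667 = 103.33 → 103.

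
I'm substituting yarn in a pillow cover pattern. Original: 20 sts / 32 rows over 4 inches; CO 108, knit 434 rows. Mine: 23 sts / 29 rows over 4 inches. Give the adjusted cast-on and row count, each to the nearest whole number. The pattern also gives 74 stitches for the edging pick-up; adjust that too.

Cast on 124 stitches; work 393 rows; edging pick-up 85 stitches.

Stitches: 108 × 23/20 = 124.20 → 124.
Rows: 434 × 29/32 = 393.31 → 393.
edging pick-up: 74 × 23/20 = 85.10 → 85.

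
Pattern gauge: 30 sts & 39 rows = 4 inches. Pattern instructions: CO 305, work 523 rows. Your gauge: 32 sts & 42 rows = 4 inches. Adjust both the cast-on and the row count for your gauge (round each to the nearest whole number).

Cast on 325 stitches; work 563 rows.

Stitches: 305 × 32/30 = 325.33 → 325.
Rows: 523 × 42/39 = 563.23 → 563.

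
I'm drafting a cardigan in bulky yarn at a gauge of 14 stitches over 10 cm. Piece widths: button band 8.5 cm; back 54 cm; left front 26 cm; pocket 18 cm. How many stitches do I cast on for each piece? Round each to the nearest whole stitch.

button band 12; back 76; left front 36; pocket 25.

Rate = 14/10 = 1.4 sts per cm.
button band: 8.5 × 1.4 = 11.90 → 12.
back: 54 × 1.4 = 75.60 → 76.
left front: 26 × 1.4 = 36.40 → 36.
pocket: 18 × 1.4 = 25.20 → 25.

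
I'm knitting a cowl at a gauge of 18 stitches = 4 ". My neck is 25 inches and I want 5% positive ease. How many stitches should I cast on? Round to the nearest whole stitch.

Finished = 25 × 1.05 = 26.25 in.
18 / 4 = 4.5 sts per inch.
26.25 × 4.5 = 118.12 sts.
→ 118 sts.

CO 118 sts.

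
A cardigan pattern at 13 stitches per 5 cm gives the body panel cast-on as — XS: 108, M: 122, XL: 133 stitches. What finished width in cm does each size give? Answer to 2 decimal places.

13/5 = 2.6 sts per cm.
XS: 108 / 2.6 = 41.538 → 41.54 cm.
M: 122 / 2.6 = 46.923 → 46.92 cm.
XL: 133 / 2.6 = 51.154 → 51.15 cm.

XS 41.54 cm; M 46.92 cm; XL 51.15 cm.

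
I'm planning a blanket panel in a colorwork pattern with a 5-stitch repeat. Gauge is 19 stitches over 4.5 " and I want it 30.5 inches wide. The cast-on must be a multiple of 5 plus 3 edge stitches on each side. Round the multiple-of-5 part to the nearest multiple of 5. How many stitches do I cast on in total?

Cast on 131 stitches.

19 / 4.5 = 4.222 sts per inch.
30.5 × 4.222 = 128.78 sts.
Less 6 edge sts → 122.78 for the repeat.
Nearest multiple of 5: 125.
Add back 6 edge sts → 131.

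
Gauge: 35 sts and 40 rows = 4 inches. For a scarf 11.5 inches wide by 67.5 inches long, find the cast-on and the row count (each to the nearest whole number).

Stitch gauge = 35/4 = 8.75 sts/in; 11.5 × 8.75 = 100.62 → 101 sts.
Row gauge = 40/4 = 10 rows/in; 67.5 × 10 = 675.00 → 675 rows.

Cast on 101 stitches and work 675 rows.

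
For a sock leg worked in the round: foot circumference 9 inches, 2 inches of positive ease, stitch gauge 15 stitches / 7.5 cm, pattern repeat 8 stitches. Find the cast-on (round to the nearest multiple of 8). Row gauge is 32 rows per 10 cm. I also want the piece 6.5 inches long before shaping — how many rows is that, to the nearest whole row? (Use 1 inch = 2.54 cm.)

Finished = 9 + 2 = 11 inches.
11 inches × 2.54 = 27.94 cm.
15/7.5 = 2 sts per cm; 27.94 × 2 = 55.88 sts.
Nearest multiple of 8 → 56.
6.5 inches = 16.51 cm; × 3.2 = 52.83 → 53 rows.

Cast on 56 stitches; work 53 rows.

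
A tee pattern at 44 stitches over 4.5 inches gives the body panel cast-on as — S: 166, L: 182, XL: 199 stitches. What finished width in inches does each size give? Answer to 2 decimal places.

44/4.5 = 9.778 sts per in.
S: 166 / 9.778 = 16.977 → 16.98 in.
L: 182 / 9.778 = 18.614 → 18.61 in.
XL: 199 / 9.778 = 20.352 → 20.35 in.

S 16.98 inches; L 18.61 inches; XL 20.35 inches.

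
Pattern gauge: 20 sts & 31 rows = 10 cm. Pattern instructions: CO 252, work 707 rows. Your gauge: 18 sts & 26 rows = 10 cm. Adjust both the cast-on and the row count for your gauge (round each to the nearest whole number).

Cast on 227 stitches; work 593 rows.

Stitches: 252 × 18/20 = 226.80 → 227.
Rows: 707 × 26/31 = 592.97 → 593.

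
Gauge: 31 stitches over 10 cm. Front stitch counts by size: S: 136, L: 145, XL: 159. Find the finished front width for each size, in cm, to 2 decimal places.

31/10 = 3.1 sts per cm.
S: 136 / 3.1 = 43.871 → 43.87 cm.
L: 145 / 3.1 = 46.774 → 46.77 cm.
XL: 159 / 3.1 = 51.290 → 51.29 cm.

S 43.87 cm; L 46.77 cm; XL 51.29 cm.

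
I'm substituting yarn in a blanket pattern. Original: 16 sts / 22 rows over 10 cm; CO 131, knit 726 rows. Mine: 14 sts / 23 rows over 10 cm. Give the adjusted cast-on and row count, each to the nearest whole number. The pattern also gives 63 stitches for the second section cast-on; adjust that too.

Cast on 115 stitches; work 759 rows; second section cast-on 55 stitches.

Stitches: 131 × 14/16 = 114.62 → 115.
Rows: 726 × 23/22 = 759.00 → 759.
second section cast-on: 63 × 14/16 = 55.12 → 55.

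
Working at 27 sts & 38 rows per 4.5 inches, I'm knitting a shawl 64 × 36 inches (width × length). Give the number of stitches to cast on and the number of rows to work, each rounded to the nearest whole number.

Cast on 384 stitches and work 304 rows.

Stitch gauge = 27/4.5 = 6 sts/in; 64 × 6 = 384.00 → 384 sts.
Row gauge = 38/4.5 = 8.444 rows/in; 36 × 8.444 = 304.00 → 304 rows.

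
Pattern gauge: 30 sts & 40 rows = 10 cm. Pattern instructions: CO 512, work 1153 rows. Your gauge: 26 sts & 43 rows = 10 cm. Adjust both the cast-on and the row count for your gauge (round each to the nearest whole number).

Stitches: 512 × 26/30 = 443.73 → 444.
Rows: 1153 × 43/40 = 1239.47 → 1239.

Cast on 444 stitches; work 1239 rows.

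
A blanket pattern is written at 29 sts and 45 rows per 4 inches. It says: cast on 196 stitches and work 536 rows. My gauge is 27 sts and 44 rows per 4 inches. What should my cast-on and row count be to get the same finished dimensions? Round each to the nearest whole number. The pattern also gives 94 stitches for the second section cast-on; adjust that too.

Cast on 182 stitches; work 524 rows; second section cast-on 88 stitches.

Stitches: 196 × 27/29 = 182.48 → 182.
Rows: 536 × 44/45 = 524.09 → 524.
second section cast-on: 94 × 27/29 = 87.52 → 88.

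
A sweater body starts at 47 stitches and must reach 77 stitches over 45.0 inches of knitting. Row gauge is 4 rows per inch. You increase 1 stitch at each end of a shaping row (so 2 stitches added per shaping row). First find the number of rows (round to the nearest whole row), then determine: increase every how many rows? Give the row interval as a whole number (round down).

Rows = 45.0 × 4 = 180.0 → 180 rows.
Stitches to add: 30 → 15 shaping rows (at 2 st each).
180 / 15 = 12.00 → every 12 rows.

Increase every 12th row.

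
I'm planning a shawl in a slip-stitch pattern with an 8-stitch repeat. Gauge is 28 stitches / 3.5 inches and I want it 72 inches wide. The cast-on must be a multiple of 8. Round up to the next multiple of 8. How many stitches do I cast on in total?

CO 576 sts.

28 / 3.5 = 8 sts per inch.
72 × 8 = 576.00 sts.
Next multiple of 8: 576.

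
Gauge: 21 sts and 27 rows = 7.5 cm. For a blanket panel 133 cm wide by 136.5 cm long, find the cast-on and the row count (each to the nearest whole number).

Stitch gauge = 21/7.5 = 2.8 sts/cm; 133 × 2.8 = 372.40 → 372 sts.
Row gauge = 27/7.5 = 3.6 rows/cm; 136.5 × 3.6 = 491.40 → 491 rows.

Cast on 372 stitches and work 491 rows.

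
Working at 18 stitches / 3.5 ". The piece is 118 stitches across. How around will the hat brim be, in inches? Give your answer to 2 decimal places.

18 stitches / 3.5 inch = 5.143 stitches per inch.
118 / 5.143 = 22.944 inches.

22.94 inches.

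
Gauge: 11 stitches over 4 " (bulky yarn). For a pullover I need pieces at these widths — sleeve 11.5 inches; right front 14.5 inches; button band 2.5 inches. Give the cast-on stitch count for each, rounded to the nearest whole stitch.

Rate = 11/4 = 2.75 sts per in.
sleeve: 11.5 × 2.75 = 31.62 → 32.
right front: 14.5 × 2.75 = 39.88 → 40.
button band: 2.5 × 2.75 = 6.88 → 7.

sleeve 32; right front 40; button band 7.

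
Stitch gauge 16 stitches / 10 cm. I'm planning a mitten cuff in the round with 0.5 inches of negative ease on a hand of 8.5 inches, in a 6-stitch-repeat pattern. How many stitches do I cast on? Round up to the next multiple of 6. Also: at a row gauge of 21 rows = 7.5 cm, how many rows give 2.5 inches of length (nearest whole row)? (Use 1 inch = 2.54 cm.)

Cast on 36 stitches; work 18 rows.

Finished = 8.5 − 0.5 = 8 inches.
8 inches × 2.54 = 20.32 cm.
16/10 = 1.6 sts per cm; 20.32 × 1.6 = 32.51 sts.
Next multiple of 6 → 36.
2.5 inches = 6.35 cm; × 2.8 = 17.78 → 18 rows.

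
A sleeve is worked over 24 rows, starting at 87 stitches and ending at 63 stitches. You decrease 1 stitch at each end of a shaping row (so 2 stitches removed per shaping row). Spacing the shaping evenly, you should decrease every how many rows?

Stitches to remove: |63 − 87| = 24.
Shaping rows needed: 24 / 2 = 12.
24 rows / 12 = every 2 rows.

Decrease every 2nd row.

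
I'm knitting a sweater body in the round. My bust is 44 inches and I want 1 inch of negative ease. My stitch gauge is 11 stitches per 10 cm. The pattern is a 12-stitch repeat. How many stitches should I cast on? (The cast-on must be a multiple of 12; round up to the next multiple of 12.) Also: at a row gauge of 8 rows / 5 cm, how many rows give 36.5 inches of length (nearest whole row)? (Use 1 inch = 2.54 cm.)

Cast on 132 stitches; work 148 rows.

Finished = 44 − 1 = 43 inches.
43 inches × 2.54 = 109.22 cm.
11/10 = 1.1 sts per cm; 109.22 × 1.1 = 120.14 sts.
Next multiple of 12 → 132.
36.5 inches = 92.71 cm; × 1.6 = 148.34 → 148 rows.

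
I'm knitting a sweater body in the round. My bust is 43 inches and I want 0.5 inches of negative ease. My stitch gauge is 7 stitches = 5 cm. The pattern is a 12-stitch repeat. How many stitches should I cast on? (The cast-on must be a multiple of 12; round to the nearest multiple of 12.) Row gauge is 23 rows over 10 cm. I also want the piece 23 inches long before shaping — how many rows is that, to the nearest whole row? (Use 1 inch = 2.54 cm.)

Finished = 43 − 0.5 = 42.5 inches.
42.5 inches × 2.54 = 107.95 cm.
7/5 = 1.4 sts per cm; 107.95 × 1.4 = 151.13 sts.
Nearest multiple of 12 → 156.
23 inches = 58.42 cm; × 2.3 = 134.37 → 134 rows.

Cast on 156 stitches; work 134 rows.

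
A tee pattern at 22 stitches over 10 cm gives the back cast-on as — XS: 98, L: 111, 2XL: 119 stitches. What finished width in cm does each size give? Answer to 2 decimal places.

XS 44.55 cm; L 50.45 cm; 2XL 54.09 cm.

22/10 = 2.2 sts per cm.
XS: 98 / 2.2 = 44.545 → 44.55 cm.
L: 111 / 2.2 = 50.455 → 50.45 cm.
2XL: 119 / 2.2 = 54.091 → 54.09 cm.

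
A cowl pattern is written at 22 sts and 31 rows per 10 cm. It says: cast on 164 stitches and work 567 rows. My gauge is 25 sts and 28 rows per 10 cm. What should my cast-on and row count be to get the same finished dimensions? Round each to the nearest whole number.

Cast on 186 stitches; work 512 rows.

Stitches: 164 × 25/22 = 186.36 → 186.
Rows: 567 × 28/31 = 512.13 → 512.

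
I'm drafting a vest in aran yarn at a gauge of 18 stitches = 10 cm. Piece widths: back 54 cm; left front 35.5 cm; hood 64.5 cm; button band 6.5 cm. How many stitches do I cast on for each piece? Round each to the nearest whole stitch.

Rate = 18/10 = 1.8 sts per cm.
back: 54 × 1.8 = 97.20 → 97.
left front: 35.5 × 1.8 = 63.90 → 64.
hood: 64.5 × 1.8 = 116.10 → 116.
button band: 6.5 × 1.8 = 11.70 → 12.

back 97; left front 64; hood 116; button band 12.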